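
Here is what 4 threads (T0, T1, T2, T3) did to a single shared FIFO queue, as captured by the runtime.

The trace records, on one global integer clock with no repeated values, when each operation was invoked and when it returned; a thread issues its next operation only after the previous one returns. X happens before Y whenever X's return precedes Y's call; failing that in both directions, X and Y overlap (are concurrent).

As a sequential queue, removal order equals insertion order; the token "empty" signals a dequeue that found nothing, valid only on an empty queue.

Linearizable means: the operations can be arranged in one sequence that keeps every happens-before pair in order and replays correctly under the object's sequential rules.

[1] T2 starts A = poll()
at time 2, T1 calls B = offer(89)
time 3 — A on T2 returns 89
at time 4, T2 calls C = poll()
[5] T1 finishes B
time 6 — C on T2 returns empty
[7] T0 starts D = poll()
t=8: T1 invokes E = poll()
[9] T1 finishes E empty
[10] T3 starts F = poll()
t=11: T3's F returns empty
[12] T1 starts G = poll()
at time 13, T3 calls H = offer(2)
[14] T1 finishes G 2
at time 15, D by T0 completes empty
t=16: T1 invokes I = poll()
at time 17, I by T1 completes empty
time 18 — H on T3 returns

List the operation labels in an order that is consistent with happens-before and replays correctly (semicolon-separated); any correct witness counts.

B; A; C; D; E; F; H; G; I

after step 1 (B offer(89)): queue <89>
after step 2 (A poll() → 89): queue <>
after step 3 (C poll() → empty): queue <>
after step 4 (D poll() → empty): queue <>
after step 5 (E poll() → empty): queue <>
after step 6 (F poll() → empty): queue <>
after step 7 (H offer(2)): queue <2>
after step 8 (G poll() → 2): queue <>
after step 9 (I poll() → empty): queue <>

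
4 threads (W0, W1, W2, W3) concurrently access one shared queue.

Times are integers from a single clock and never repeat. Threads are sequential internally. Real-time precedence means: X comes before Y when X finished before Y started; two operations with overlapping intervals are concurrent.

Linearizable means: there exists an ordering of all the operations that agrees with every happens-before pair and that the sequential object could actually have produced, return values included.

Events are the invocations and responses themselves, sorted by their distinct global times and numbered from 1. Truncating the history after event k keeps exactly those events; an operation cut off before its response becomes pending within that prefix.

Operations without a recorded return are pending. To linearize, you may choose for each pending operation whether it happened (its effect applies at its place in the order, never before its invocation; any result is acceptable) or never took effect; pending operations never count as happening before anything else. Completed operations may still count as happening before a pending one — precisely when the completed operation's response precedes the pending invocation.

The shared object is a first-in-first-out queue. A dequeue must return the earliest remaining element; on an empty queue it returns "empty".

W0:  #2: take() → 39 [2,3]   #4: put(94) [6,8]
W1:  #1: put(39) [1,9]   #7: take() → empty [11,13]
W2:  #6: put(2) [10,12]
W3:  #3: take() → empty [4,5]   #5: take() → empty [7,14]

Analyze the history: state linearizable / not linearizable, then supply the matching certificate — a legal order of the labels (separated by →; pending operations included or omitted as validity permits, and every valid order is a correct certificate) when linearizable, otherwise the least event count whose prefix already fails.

prefix check: 1..13 passes, 1..14 fails once #5's time-14 response joins
no legal order exists: 36 real-time-consistent candidates over 7 completed queue operations, all rejected
sample order #1, #2, #3, #4, #5, #6, #7 stalls at step 5 — #5 take() → empty has no legal effect
sample order #1, #2, #3, #4, #5, #7, #6 stalls at step 5 — #5 take() → empty has no legal effect

not linearizable — minimal violating prefix: 14 events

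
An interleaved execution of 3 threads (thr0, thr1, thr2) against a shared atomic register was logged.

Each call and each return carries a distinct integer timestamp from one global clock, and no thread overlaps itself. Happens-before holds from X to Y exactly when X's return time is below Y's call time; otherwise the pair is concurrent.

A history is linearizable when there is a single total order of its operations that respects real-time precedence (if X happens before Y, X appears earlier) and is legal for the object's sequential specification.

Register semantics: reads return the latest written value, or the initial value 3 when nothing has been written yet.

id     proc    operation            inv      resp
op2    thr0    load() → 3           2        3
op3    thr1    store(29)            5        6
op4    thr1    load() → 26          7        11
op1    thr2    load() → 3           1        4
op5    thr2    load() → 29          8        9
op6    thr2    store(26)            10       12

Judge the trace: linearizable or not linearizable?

linearizable

witness order: op1, op2, op3, op5, op6, op4
1. op1 load() → 3, leaving value 3
2. op2 load() → 3, leaving value 3
3. op3 store(29), leaving value 29
4. op5 load() → 29, leaving value 29
5. op6 store(26), leaving value 26
6. op4 load() → 26, leaving value 26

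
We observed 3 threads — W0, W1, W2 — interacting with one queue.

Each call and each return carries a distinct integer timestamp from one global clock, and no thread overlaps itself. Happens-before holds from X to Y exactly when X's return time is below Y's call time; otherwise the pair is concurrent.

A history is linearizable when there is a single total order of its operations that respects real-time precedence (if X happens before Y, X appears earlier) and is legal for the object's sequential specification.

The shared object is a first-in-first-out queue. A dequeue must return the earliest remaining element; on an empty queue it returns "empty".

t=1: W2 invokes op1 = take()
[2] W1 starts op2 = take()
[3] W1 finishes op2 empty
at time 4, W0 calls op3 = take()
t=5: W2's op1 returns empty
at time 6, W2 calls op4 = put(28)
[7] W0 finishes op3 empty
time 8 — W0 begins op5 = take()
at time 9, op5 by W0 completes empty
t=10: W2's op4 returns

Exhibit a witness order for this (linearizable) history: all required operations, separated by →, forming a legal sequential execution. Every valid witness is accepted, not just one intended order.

op1 → op2 → op3 → op5 → op4

1. op1 take() → empty, leaving queue <>
2. op2 take() → empty, leaving queue <>
3. op3 take() → empty, leaving queue <>
4. op5 take() → empty, leaving queue <>
5. op4 put(28), leaving queue <28>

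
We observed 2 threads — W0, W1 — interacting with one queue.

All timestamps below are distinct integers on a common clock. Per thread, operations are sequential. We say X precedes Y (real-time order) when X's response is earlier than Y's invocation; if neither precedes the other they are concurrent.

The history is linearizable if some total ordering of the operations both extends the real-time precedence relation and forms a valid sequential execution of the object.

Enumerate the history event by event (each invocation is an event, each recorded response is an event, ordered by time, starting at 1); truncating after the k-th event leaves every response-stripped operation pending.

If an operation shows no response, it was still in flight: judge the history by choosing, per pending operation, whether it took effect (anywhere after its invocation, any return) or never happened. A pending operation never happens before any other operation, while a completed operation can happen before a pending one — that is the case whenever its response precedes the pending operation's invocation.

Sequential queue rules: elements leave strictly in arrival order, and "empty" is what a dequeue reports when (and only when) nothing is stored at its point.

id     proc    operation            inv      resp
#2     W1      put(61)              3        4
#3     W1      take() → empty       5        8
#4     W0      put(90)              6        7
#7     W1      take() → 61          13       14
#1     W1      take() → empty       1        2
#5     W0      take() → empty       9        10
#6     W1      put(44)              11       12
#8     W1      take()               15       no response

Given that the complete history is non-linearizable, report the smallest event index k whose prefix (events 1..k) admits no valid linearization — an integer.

one valid order for events 1..7 is #1, #2, #3, #4:
1. #1 take() → empty, leaving queue <>
2. #2 put(61), leaving queue <61>
3. #3 take() (pending, included), leaving queue <>
4. #4 put(90), leaving queue <90>
adding event 8 (#3 responds at 8) leaves no legal real-time order
e.g. #1, #2, #3, #4: illegal at step 3, since #3 take() → empty cannot apply there
e.g. #1, #2, #4, #3: illegal at step 4, since #3 take() → empty cannot apply there

8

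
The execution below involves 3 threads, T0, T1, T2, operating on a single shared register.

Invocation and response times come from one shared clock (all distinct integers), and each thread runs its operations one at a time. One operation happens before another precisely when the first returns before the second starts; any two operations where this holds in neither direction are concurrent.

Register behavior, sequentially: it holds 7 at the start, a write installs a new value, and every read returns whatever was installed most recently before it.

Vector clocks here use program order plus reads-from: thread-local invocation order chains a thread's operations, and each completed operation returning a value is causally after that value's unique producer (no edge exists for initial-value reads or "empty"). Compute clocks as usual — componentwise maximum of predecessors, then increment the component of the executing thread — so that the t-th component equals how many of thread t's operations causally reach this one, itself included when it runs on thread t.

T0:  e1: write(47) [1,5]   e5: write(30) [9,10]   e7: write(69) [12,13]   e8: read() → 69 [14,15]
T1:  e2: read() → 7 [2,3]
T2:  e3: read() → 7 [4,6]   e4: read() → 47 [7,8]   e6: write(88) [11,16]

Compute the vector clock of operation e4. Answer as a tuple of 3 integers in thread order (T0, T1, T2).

root op e3, invoked 4: fresh clock plus T2's own tick → (0, 0, 1)
root op e2, invoked 2: fresh clock plus T1's own tick → (0, 1, 0)
root op e1, invoked 1: fresh clock plus T0's own tick → (1, 0, 0)
from VC(e1)=(1, 0, 0), e5 (invoked 9) maxes components and bumps T0 → (2, 0, 0)
from VC(e1)=(1, 0, 0), VC(e3)=(0, 0, 1), e4 (invoked 7) maxes components and bumps T2 → (1, 0, 2)
from VC(e5)=(2, 0, 0), e7 (invoked 12) maxes components and bumps T0 → (3, 0, 0)
from VC(e4)=(1, 0, 2), e6 (invoked 11) maxes components and bumps T2 → (1, 0, 3)
from VC(e7)=(3, 0, 0), e8 (invoked 14) maxes components and bumps T0 → (4, 0, 0)
target: VC(e4) = (1, 0, 2)

(1, 0, 2)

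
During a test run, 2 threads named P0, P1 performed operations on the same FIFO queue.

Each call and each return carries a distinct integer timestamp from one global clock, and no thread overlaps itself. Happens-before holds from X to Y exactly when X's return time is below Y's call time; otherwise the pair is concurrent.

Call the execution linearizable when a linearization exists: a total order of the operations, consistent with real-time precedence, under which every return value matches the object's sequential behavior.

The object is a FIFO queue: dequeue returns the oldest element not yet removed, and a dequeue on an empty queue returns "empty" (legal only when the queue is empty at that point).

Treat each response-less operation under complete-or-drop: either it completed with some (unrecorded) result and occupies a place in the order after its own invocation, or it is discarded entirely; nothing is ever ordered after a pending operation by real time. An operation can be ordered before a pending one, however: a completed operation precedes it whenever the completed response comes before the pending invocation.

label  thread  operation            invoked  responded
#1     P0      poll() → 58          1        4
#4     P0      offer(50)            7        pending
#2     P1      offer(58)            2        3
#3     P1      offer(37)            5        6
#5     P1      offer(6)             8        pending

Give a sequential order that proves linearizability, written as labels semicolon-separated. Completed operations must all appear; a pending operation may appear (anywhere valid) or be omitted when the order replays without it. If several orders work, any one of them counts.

after step 1 (#2 offer(58)): queue <58>
after step 2 (#1 poll() → 58): queue <>
after step 3 (#3 offer(37)): queue <37>

#2; #1; #3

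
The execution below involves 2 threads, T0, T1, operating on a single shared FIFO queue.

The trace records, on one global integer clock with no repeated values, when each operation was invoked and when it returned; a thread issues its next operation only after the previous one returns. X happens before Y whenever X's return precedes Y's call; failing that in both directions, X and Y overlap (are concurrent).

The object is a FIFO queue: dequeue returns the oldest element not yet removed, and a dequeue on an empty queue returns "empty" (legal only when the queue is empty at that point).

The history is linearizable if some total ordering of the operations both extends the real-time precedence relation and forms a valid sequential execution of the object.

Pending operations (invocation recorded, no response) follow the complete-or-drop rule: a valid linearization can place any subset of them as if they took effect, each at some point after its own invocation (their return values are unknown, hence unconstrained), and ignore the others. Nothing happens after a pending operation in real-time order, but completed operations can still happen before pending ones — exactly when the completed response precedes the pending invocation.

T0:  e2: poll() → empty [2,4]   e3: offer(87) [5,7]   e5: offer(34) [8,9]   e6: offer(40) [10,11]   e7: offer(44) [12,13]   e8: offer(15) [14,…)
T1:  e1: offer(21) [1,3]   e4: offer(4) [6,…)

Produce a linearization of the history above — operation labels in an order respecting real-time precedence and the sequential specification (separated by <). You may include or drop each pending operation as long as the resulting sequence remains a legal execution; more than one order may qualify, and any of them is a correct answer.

step 1: e2 poll() → empty — queue <>
step 2: e1 offer(21) — queue <21>
step 3: e3 offer(87) — queue <21,87>
step 4: e4 offer(4) (pending, included) — queue <21,87,4>
step 5: e5 offer(34) — queue <21,87,4,34>
step 6: e6 offer(40) — queue <21,87,4,34,40>
step 7: e7 offer(44) — queue <21,87,4,34,40,44>

e2 < e1 < e3 < e4 < e5 < e6 < e7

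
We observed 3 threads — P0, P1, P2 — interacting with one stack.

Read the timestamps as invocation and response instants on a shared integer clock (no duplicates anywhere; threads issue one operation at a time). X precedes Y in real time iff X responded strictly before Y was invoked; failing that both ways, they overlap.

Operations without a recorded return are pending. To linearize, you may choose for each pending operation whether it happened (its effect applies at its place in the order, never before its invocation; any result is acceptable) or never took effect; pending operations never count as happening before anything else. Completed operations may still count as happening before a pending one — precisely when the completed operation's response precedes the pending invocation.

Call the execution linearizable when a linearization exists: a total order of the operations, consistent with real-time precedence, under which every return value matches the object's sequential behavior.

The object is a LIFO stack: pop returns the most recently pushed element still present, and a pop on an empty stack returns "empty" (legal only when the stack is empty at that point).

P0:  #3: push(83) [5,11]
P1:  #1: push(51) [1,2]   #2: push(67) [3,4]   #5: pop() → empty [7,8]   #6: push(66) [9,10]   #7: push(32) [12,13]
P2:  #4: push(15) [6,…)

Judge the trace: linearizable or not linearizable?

already the first 8 events (up to #5's response at time 8) admit no linearization; the first 7 still do
exactly one order of the 3 completed ops respects real time; the stack replay fails
including or dropping the 2 pending operations (#3, #4) in any combination fails
one such order, #1, #2, #5 (pending dropped), breaks at step 3 where #5 pop() → empty is illegal

not linearizable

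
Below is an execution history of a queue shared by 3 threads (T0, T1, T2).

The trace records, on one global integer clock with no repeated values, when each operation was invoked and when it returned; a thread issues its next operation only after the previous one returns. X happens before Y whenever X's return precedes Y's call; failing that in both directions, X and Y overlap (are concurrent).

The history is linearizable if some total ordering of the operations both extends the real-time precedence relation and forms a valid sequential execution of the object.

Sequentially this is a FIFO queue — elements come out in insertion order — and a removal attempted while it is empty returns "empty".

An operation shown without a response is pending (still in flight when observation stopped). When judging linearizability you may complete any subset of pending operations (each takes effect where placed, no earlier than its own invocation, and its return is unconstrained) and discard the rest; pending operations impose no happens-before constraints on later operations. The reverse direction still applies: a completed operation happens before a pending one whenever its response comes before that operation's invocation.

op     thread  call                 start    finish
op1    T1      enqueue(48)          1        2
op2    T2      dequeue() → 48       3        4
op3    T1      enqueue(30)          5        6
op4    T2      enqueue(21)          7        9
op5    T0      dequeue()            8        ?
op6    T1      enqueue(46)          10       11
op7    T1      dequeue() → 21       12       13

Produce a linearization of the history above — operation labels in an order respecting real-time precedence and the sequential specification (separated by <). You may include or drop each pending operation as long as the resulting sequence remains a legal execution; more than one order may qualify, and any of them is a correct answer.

step 1: op1 enqueue(48) — queue <48>
step 2: op2 dequeue() → 48 — queue <>
step 3: op3 enqueue(30) — queue <30>
step 4: op4 enqueue(21) — queue <30,21>
step 5: op5 dequeue() (pending, included) — queue <21>
step 6: op6 enqueue(46) — queue <21,46>
step 7: op7 dequeue() → 21 — queue <46>

op1 < op2 < op3 < op4 < op5 < op6 < op7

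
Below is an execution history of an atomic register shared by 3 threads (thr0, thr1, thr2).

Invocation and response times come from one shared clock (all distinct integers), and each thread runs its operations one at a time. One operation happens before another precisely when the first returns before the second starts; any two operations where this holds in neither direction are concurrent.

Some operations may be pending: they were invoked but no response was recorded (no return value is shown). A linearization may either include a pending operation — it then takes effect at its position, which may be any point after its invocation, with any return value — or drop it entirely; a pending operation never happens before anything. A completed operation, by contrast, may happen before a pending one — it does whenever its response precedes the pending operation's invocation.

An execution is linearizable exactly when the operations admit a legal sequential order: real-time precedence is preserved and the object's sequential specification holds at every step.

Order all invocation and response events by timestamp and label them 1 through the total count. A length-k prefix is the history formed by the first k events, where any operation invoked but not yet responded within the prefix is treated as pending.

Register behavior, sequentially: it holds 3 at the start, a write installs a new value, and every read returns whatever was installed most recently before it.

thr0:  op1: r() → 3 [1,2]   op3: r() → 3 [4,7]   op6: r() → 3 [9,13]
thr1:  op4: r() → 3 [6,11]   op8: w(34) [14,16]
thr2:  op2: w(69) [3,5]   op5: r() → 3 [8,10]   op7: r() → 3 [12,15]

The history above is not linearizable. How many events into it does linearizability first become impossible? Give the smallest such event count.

10

events 1..9 are linearizable, e.g. via op1, op3, op2:
after step 1 (op1 r() → 3): value 3
after step 2 (op3 r() → 3): value 3
after step 3 (op2 w(69)): value 69
with event 10 included (op5 responding at time 10), all real-time-consistent orders fail
no escape via the 2 pending operations (op4, op6): every completion choice fails
take op1, op2, op3, op5 (pending dropped): step 3 already fails, because op3 r() → 3 cannot occur there
take op1, op3, op2, op5 (pending dropped): step 4 already fails, because op5 r() → 3 cannot occur there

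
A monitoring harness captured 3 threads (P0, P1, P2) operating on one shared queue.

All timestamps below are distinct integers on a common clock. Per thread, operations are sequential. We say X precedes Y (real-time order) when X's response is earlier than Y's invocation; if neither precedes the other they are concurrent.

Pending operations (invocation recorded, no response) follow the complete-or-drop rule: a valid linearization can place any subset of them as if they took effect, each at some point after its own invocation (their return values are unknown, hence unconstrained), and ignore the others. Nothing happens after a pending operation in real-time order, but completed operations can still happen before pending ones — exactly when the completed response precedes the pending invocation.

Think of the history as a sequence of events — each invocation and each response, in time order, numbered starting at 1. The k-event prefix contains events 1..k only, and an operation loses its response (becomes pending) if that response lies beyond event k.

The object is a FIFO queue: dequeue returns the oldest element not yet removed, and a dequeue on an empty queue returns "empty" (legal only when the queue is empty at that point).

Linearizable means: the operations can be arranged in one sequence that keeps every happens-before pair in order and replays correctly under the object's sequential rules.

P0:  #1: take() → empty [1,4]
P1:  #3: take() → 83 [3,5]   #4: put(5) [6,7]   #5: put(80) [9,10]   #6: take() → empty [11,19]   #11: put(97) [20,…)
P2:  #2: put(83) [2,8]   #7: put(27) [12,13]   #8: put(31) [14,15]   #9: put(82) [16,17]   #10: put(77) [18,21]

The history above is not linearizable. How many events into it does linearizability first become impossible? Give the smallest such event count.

19

events 1..18 are linearizable; a witness order is #1, #2, #3, #4, #5, #6, #7, #8, #9:
step 1: #1 take() → empty — queue <>
step 2: #2 put(83) — queue <83>
step 3: #3 take() → 83 — queue <>
step 4: #4 put(5) — queue <5>
step 5: #5 put(80) — queue <5,80>
step 6: #6 take() (pending, included) — queue <80>
step 7: #7 put(27) — queue <80,27>
step 8: #8 put(31) — queue <80,27,31>
step 9: #9 put(82) — queue <80,27,31,82>
event 19 — #6's response, time 19 — after it, nothing linearizes
including or dropping the 1 pending operation (#10) in any combination fails
sample order #1, #2, #3, #4, #5, #6, #7, #8, #9 (pending dropped) stalls at step 6 — #6 take() → empty has no legal effect
sample order #1, #2, #3, #4, #5, #7, #6, #8, #9 (pending dropped) stalls at step 7 — #6 take() → empty has no legal effect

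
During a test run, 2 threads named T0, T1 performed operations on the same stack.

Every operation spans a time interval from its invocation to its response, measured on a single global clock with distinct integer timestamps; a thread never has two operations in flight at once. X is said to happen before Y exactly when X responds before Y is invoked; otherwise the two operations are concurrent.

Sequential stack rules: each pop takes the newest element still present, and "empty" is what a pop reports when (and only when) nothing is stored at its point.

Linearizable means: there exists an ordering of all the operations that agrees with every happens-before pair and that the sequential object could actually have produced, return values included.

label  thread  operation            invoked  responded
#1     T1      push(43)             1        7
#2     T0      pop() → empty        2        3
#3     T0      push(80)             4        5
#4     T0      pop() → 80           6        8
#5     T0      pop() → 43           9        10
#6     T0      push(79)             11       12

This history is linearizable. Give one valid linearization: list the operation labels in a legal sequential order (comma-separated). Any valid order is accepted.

#2, #1, #3, #4, #5, #6

1. #2 pop() → empty, leaving stack <>
2. #1 push(43), leaving stack <43>
3. #3 push(80), leaving stack <43,80>
4. #4 pop() → 80, leaving stack <43>
5. #5 pop() → 43, leaving stack <>
6. #6 push(79), leaving stack <79>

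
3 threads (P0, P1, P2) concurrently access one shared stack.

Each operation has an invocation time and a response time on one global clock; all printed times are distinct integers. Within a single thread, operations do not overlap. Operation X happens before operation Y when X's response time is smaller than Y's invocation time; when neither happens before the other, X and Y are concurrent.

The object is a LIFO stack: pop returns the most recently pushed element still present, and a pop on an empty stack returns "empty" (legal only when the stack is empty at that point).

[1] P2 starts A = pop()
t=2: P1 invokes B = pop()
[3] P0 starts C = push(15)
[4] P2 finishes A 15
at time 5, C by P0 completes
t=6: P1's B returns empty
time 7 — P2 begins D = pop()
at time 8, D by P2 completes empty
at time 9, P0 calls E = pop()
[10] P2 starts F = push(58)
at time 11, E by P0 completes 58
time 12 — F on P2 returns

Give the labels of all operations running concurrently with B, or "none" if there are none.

B runs from 2 to 6; window-overlapping ops are concurrent
A [1,4]: concurrent
C [3,5]: concurrent
D [7,8]: after
E [9,11]: after
F [10,12]: after

A, C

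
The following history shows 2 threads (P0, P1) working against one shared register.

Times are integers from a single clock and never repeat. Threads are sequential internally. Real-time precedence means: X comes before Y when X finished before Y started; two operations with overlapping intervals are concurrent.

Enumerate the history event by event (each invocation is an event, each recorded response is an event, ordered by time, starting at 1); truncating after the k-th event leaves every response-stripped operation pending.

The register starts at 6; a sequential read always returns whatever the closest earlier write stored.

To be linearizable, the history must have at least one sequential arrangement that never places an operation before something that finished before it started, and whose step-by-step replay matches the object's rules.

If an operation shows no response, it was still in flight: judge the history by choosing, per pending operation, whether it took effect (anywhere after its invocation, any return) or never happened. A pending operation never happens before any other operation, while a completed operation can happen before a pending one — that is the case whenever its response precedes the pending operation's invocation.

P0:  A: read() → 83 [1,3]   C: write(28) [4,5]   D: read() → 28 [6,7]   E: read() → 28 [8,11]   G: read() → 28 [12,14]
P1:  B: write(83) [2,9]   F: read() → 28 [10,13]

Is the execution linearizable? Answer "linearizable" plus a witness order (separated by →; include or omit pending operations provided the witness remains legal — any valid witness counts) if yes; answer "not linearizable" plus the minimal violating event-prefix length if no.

linearizable — witness: B → A → C → D → E → F → G

1. B write(83), leaving value 83
2. A read() → 83, leaving value 83
3. C write(28), leaving value 28
4. D read() → 28, leaving value 28
5. E read() → 28, leaving value 28
6. F read() → 28, leaving value 28
7. G read() → 28, leaving value 28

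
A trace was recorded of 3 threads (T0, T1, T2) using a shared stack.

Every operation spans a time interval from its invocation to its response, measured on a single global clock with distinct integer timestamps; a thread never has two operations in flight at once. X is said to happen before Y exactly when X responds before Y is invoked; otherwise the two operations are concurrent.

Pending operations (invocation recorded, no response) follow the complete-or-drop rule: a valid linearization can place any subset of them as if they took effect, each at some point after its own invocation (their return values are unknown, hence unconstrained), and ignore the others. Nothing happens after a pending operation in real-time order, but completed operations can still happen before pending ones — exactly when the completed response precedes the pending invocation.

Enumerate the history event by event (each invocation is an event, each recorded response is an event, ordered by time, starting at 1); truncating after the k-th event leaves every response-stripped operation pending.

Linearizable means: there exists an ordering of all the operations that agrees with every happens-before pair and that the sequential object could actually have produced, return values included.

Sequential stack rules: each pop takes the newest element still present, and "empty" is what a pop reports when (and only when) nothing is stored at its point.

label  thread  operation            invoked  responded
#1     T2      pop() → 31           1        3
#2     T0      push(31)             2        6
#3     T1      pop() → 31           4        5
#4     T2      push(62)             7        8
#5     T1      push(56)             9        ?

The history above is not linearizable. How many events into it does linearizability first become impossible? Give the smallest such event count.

5

one valid order for events 1..4 is #2, #1:
step 1: #2 push(31) (pending, included) — stack <31>
step 2: #1 pop() → 31 — stack <>
with event 5 included (#3 responding at time 5), all real-time-consistent orders fail
including or dropping the 1 pending operation (#2) in any combination fails
take #1, #3 (pending dropped): step 1 already fails, because #1 pop() → 31 cannot occur there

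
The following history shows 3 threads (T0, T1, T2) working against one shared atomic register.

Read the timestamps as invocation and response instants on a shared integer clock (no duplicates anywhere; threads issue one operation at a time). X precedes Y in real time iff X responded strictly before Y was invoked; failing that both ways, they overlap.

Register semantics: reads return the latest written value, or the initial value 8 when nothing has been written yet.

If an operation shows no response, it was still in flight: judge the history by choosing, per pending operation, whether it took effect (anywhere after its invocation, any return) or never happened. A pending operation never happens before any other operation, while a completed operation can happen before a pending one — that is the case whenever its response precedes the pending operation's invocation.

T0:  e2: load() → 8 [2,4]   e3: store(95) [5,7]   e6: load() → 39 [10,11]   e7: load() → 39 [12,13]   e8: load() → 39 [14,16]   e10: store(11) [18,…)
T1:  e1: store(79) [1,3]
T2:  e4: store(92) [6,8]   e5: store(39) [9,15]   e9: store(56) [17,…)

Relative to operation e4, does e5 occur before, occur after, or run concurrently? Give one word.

e5 spans [9,15], e4 spans [6,8]
resp(e4)=8 < inv(e5)=9

after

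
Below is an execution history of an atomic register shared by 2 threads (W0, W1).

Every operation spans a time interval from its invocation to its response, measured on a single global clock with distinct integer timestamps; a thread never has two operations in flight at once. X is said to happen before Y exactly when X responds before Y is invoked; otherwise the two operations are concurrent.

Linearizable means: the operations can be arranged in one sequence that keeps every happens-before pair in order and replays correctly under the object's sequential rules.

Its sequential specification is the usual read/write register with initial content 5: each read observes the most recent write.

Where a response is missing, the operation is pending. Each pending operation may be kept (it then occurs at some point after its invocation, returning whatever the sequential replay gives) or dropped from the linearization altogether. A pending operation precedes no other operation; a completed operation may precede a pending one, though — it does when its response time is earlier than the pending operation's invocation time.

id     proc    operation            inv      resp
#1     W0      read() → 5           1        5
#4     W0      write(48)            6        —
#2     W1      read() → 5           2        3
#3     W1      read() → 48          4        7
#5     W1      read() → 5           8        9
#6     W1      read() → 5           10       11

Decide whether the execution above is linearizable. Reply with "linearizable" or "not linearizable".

not linearizable

through event 8 a valid linearization exists; event 9 (#5 responding at time 9) ends that
4 completed operations, 3 real-time-consistent orders — every atomic register replay fails
no completion choice of the 1 pending operation (#4) rescues it — every subset was tried
e.g. #1, #2, #3, #5 (pending dropped): illegal at step 3, since #3 read() → 48 cannot apply there
e.g. #2, #1, #3, #5 (pending dropped): illegal at step 3, since #3 read() → 48 cannot apply there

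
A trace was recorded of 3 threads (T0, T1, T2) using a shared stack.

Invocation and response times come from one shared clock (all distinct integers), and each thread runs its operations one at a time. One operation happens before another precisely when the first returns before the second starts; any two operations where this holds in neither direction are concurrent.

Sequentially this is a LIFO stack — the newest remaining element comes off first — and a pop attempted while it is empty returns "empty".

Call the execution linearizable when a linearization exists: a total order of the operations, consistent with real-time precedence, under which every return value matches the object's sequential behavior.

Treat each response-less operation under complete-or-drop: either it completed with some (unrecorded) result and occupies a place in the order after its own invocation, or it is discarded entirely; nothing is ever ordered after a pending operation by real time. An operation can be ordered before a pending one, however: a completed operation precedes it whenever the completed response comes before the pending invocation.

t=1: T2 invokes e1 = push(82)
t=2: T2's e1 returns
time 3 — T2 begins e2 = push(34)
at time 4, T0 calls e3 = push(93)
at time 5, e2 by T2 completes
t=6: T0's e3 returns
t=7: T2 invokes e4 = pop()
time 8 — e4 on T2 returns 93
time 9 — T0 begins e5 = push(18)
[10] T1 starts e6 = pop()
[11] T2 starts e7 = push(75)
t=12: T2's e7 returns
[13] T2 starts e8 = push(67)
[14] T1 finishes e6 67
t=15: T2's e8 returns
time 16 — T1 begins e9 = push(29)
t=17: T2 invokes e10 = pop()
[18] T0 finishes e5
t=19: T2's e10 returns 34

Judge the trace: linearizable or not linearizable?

not linearizable

cut after 18 events: linearizable; cut after 19 events (e10 responds, time 19): not linearizable
real-time-consistent orders of the 9 completed operations: 30 — all fail the stack replay
completion choices over the 1 pending operation (e9) were checked; none helps
take e1, e2, e3, e4, e5, e6, e7, e8, e10 (pending dropped): step 6 already fails, because e6 pop() → 67 cannot occur there
take e1, e2, e3, e4, e5, e7, e6, e8, e10 (pending dropped): step 7 already fails, because e6 pop() → 67 cannot occur there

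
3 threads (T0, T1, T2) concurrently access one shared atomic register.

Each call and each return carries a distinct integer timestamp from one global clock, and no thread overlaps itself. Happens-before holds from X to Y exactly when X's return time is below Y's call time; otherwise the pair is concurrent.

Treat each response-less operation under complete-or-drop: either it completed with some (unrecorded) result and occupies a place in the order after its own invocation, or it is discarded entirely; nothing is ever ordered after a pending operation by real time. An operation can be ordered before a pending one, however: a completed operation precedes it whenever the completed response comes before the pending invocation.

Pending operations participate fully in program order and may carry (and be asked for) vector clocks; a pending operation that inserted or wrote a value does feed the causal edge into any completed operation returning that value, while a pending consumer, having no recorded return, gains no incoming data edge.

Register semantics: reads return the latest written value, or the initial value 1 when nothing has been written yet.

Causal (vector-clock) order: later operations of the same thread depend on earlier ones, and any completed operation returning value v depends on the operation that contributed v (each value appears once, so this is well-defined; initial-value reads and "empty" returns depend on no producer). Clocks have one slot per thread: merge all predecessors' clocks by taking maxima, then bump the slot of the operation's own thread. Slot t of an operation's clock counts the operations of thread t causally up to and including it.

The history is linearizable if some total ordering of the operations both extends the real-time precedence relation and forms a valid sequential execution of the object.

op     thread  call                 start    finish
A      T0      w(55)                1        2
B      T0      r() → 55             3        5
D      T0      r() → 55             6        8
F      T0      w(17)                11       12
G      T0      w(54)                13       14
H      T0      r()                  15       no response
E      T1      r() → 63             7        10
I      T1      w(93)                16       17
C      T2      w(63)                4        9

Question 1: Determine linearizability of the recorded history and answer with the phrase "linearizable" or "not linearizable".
witness order: A, B, D, C, E, F, G, H, I
1. A w(55), leaving value 55
2. B r() → 55, leaving value 55
3. D r() → 55, leaving value 55
4. C w(63), leaving value 63
5. E r() → 63, leaving value 63
6. F w(17), leaving value 17
7. G w(54), leaving value 54
8. H r() (pending, included), leaving value 54
9. I w(93), leaving value 93

linearizable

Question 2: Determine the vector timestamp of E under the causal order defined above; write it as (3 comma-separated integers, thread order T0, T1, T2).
C (invocation 4): nothing precedes it; T2's component alone gives (0, 0, 1)
A (invocation 1): nothing precedes it; T0's component alone gives (1, 0, 0)
E, invoked 7, takes VC(C)=(0, 0, 1) under max, adds 1 for T1 → (0, 1, 1)
B, invoked 3, takes VC(A)=(1, 0, 0) under max, adds 1 for T0 → (2, 0, 0)
I, invoked 16, takes VC(E)=(0, 1, 1) under max, adds 1 for T1 → (0, 2, 1)
D, invoked 6, takes VC(A)=(1, 0, 0), VC(B)=(2, 0, 0) under max, adds 1 for T0 → (3, 0, 0)
F, invoked 11, takes VC(D)=(3, 0, 0) under max, adds 1 for T0 → (4, 0, 0)
G, invoked 13, takes VC(F)=(4, 0, 0) under max, adds 1 for T0 → (5, 0, 0)
H, invoked 15, takes VC(G)=(5, 0, 0) under max, adds 1 for T0 → (6, 0, 0)
target: VC(E) = (0, 1, 1)

(0, 1, 1)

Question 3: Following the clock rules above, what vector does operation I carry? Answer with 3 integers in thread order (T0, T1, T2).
no predecessors for C (invoked 4): T2 increments from zero → (0, 0, 1)
no predecessors for A (invoked 1): T0 increments from zero → (1, 0, 0)
from VC(C)=(0, 0, 1), E (invoked 7) maxes components and bumps T1 → (0, 1, 1)
from VC(A)=(1, 0, 0), B (invoked 3) maxes components and bumps T0 → (2, 0, 0)
from VC(E)=(0, 1, 1), I (invoked 16) maxes components and bumps T1 → (0, 2, 1)
from VC(A)=(1, 0, 0), VC(B)=(2, 0, 0), D (invoked 6) maxes components and bumps T0 → (3, 0, 0)
from VC(D)=(3, 0, 0), F (invoked 11) maxes components and bumps T0 → (4, 0, 0)
from VC(F)=(4, 0, 0), G (invoked 13) maxes components and bumps T0 → (5, 0, 0)
from VC(G)=(5, 0, 0), H (invoked 15) maxes components and bumps T0 → (6, 0, 0)
target: VC(I) = (0, 2, 1)

(0, 2, 1)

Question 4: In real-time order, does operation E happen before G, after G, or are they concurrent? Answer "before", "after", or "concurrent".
E spans [7,10], G spans [13,14]
resp(E)=10 < inv(G)=13

before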